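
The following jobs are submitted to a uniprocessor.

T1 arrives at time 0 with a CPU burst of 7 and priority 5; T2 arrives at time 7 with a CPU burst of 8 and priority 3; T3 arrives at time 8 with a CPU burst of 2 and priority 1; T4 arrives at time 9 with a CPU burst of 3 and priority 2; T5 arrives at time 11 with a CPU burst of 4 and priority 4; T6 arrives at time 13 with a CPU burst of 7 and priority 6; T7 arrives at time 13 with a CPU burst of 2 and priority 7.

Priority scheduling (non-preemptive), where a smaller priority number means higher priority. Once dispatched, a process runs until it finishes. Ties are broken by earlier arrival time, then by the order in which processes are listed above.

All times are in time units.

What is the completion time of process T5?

24

Gantt: | T1 0-7 | T2 7-15 | T3 15-17 | T4 17-20 | T5 20-24 | T6 24-31 | T7 31-33 |
Completion: T1=7  T2=15  T3=17  T4=20  T5=24  T6=31  T7=33
Turnaround (C−A): T1=7  T2=8  T3=9  T4=11  T5=13  T6=18  T7=20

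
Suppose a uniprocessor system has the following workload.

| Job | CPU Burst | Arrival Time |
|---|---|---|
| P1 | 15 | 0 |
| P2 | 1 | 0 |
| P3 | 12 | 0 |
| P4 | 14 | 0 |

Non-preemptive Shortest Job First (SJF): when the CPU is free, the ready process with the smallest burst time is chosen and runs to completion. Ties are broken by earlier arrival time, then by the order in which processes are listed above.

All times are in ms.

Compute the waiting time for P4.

Timeline: | P2 0-1 | P3 1-13 | P4 13-27 | P1 27-42 |
Completion: P1=42  P2=1  P3=13  P4=27
Waiting(P4) = turnaround − burst = 27 − 14 = 13

13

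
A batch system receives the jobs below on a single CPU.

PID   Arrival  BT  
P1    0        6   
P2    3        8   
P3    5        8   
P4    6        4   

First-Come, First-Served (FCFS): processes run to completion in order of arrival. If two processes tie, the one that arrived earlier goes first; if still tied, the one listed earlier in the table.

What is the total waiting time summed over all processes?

Gantt: | P1 0-6 | P2 6-14 | P3 14-22 | P4 22-26 |
Completion: P1=6  P2=14  P3=22  P4=26
Waiting = turnaround − burst: P1=0, P2=3, P3=9, P4=16
Total waiting = 0 + 3 + 9 + 16 = 28

28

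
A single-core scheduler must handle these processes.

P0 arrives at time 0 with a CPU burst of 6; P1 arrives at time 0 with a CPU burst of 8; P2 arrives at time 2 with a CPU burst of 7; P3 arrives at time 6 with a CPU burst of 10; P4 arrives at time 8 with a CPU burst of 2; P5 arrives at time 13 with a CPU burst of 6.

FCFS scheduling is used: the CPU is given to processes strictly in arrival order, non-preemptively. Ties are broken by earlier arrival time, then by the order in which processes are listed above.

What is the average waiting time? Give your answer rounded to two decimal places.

Timeline: | P0 0-6 | P1 6-14 | P2 14-21 | P3 21-31 | P4 31-33 | P5 33-39 |
Completion: P0=6  P1=14  P2=21  P3=31  P4=33  P5=39
Waiting times: P0=0, P1=6, P2=12, P3=15, P4=23, P5=20
Average waiting = (0+6+12+15+23+20) / 6 = 76/6 = 12.67

12.67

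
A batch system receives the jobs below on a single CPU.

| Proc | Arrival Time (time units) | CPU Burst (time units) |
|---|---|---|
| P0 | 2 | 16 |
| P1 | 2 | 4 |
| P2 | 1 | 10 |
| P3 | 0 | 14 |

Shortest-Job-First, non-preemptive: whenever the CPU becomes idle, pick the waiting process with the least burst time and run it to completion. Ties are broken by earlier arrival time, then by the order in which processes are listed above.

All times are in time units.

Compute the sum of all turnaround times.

Schedule: | P3 0-14 | P1 14-18 | P2 18-28 | P0 28-44 |
Completion: P0=44  P1=18  P2=28  P3=14
Turnaround = completion − arrival: P0=42, P1=16, P2=27, P3=14
Total turnaround = 42 + 16 + 27 + 14 = 99

99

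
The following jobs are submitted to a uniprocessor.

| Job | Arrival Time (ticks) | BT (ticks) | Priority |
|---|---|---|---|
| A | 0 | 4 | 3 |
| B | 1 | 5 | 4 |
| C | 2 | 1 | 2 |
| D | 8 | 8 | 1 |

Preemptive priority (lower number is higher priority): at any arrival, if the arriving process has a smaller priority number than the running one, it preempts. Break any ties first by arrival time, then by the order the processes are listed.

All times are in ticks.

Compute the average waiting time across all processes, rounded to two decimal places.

Gantt: | A 0-2 | C 2-3 | A 3-5 | B 5-8 | D 8-16 | B 16-18 |
Completion: A=5  B=18  C=3  D=16
Turnaround (C−A): A=5  B=17  C=1  D=8
Waiting times: A=1, B=12, C=0, D=0
Average waiting = (1+12+0+0) / 4 = 13/4 = 3.25

3.25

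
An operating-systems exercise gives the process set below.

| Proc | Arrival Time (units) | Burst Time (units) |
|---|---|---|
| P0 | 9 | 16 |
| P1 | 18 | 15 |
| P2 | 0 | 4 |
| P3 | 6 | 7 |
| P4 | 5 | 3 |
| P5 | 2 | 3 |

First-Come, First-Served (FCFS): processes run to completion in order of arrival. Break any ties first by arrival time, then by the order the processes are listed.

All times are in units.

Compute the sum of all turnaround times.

Schedule: | P2 0-4 | P5 4-7 | P4 7-10 | P3 10-17 | P0 17-33 | P1 33-48 |
Completion: P0=33  P1=48  P2=4  P3=17  P4=10  P5=7
Turnaround (C−A): P0=24  P1=30  P2=4  P3=11  P4=5  P5=5
Turnaround = completion − arrival: P0=24, P1=30, P2=4, P3=11, P4=5, P5=5
Total turnaround = 24 + 30 + 4 + 11 + 5 + 5 = 79

79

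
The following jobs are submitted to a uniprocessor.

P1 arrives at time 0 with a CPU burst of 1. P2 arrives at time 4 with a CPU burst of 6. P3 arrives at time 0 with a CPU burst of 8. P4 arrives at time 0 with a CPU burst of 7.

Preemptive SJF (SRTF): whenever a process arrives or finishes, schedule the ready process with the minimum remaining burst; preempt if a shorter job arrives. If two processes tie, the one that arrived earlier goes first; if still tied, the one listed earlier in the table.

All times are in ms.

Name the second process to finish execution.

P4

Schedule: | P1 0-1 | P4 1-8 | P2 8-14 | P3 14-22 |
Completion: P1=1  P2=14  P3=22  P4=8
Turnaround (C−A): P1=1  P2=10  P3=22  P4=8
Finish order: P1 → P4 → P2 → P3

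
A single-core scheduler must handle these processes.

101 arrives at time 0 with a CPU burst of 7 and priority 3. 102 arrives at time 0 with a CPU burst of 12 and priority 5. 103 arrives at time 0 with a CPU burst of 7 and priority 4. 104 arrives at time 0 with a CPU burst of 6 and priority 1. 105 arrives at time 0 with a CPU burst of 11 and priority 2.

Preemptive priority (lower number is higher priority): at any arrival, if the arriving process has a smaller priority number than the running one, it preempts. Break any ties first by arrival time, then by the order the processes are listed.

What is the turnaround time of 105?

Timeline: | 104 0-6 | 105 6-17 | 101 17-24 | 103 24-31 | 102 31-43 |
Completion: 101=24  102=43  103=31  104=6  105=17
Turnaround (C−A): 101=24  102=43  103=31  104=6  105=17
Turnaround(105) = completion − arrival = 17 − 0 = 17

17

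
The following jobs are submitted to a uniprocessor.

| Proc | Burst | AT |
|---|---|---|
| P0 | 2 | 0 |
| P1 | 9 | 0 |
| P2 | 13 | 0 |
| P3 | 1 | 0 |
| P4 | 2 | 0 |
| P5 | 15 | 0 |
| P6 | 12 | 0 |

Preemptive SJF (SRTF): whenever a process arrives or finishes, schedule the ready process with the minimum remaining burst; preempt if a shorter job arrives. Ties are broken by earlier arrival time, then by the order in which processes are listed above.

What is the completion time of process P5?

Timeline: | P3 0-1 | P0 1-3 | P4 3-5 | P1 5-14 | P6 14-26 | P2 26-39 | P5 39-54 |
Completion: P0=3  P1=14  P2=39  P3=1  P4=5  P5=54  P6=26
Turnaround (C−A): P0=3  P1=14  P2=39  P3=1  P4=5  P5=54  P6=26

54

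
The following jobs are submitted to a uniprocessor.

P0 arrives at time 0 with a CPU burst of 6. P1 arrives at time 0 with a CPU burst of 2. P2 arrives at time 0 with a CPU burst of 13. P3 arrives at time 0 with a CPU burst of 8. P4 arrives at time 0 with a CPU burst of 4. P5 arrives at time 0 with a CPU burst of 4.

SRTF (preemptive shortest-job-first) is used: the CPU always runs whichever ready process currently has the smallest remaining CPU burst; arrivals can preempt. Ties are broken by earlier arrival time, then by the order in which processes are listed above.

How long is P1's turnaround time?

Schedule: | P1 0-2 | P4 2-6 | P5 6-10 | P0 10-16 | P3 16-24 | P2 24-37 |
Completion: P0=16  P1=2  P2=37  P3=24  P4=6  P5=10
Turnaround (C−A): P0=16  P1=2  P2=37  P3=24  P4=6  P5=10
Turnaround(P1) = completion − arrival = 2 − 0 = 2

2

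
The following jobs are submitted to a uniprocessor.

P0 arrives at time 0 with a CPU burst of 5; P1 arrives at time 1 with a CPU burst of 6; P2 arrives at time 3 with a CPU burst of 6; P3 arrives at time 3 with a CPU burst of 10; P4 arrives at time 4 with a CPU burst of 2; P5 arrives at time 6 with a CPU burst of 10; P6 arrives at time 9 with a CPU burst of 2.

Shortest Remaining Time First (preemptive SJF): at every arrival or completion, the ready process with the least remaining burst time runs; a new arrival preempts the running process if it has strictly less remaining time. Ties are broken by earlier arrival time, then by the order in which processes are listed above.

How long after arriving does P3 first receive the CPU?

Schedule: | P0 0-5 | P4 5-7 | P1 7-9 | P6 9-11 | P1 11-15 | P2 15-21 | P3 21-31 | P5 31-41 |
Completion: P0=5  P1=15  P2=21  P3=31  P4=7  P5=41  P6=11
Turnaround (C−A): P0=5  P1=14  P2=18  P3=28  P4=3  P5=35  P6=2
Response(P3) = first start − arrival = 21 − 3 = 18

18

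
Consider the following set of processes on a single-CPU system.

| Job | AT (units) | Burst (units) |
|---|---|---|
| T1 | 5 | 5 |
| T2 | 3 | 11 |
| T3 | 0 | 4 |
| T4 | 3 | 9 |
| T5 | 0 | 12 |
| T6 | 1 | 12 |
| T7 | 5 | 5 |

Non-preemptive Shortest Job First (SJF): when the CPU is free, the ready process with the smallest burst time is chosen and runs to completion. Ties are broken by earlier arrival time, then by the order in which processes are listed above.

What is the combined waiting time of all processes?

Gantt: | T3 0-4 | T4 4-13 | T1 13-18 | T7 18-23 | T2 23-34 | T5 34-46 | T6 46-58 |
Completion: T1=18  T2=34  T3=4  T4=13  T5=46  T6=58  T7=23
Turnaround (C−A): T1=13  T2=31  T3=4  T4=10  T5=46  T6=57  T7=18
Waiting = turnaround − burst: T1=8, T2=20, T3=0, T4=1, T5=34, T6=45, T7=13
Total waiting = 8 + 20 + 0 + 1 + 34 + 45 + 13 = 121

121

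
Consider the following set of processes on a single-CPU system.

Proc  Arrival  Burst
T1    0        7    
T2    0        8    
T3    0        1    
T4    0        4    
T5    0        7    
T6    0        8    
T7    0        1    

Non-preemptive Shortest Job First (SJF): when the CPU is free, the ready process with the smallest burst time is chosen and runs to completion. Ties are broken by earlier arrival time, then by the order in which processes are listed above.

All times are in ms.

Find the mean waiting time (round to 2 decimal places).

Timeline: | T3 0-1 | T7 1-2 | T4 2-6 | T1 6-13 | T5 13-20 | T2 20-28 | T6 28-36 |
Completion: T1=13  T2=28  T3=1  T4=6  T5=20  T6=36  T7=2
Turnaround (C−A): T1=13  T2=28  T3=1  T4=6  T5=20  T6=36  T7=2
Waiting times: T1=6, T2=20, T3=0, T4=2, T5=13, T6=28, T7=1
Average waiting = (6+20+0+2+13+28+1) / 7 = 70/7 = 10.00

10.00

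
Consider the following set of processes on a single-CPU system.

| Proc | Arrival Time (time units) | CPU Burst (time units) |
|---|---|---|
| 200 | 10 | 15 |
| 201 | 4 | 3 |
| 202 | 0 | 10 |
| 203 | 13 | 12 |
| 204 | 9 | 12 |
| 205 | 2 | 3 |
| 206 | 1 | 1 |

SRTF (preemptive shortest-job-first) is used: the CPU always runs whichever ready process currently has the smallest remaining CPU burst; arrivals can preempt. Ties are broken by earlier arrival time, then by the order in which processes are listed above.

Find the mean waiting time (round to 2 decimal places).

Gantt: | 202 0-1 | 206 1-2 | 205 2-5 | 201 5-8 | 202 8-17 | 204 17-29 | 203 29-41 | 200 41-56 |
Completion: 200=56  201=8  202=17  203=41  204=29  205=5  206=2
Turnaround (C−A): 200=46  201=4  202=17  203=28  204=20  205=3  206=1
Waiting times: 200=31, 201=1, 202=7, 203=16, 204=8, 205=0, 206=0
Average waiting = (31+1+7+16+8+0+0) / 7 = 63/7 = 9.00

9.00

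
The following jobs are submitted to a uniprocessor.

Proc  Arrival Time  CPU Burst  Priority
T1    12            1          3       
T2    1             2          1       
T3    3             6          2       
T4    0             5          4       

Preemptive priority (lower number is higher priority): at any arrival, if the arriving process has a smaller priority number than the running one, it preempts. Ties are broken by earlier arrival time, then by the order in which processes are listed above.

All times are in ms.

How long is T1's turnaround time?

1

Timeline: | T4 0-1 | T2 1-3 | T3 3-9 | T4 9-12 | T1 12-13 | T4 13-14 |
Completion: T1=13  T2=3  T3=9  T4=14
Turnaround (C−A): T1=1  T2=2  T3=6  T4=14
Turnaround(T1) = completion − arrival = 13 − 12 = 1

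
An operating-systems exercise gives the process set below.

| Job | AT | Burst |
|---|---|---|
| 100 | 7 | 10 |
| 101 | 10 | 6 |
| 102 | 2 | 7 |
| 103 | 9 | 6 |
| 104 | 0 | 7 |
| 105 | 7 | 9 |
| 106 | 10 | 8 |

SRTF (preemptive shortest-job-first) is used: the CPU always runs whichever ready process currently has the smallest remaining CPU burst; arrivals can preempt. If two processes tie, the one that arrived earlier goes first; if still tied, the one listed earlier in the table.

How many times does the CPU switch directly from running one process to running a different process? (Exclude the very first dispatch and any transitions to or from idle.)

6

Schedule: | 104 0-7 | 102 7-14 | 103 14-20 | 101 20-26 | 106 26-34 | 105 34-43 | 100 43-53 |
Completion: 100=53  101=26  102=14  103=20  104=7  105=43  106=34
Turnaround (C−A): 100=46  101=16  102=12  103=11  104=7  105=36  106=24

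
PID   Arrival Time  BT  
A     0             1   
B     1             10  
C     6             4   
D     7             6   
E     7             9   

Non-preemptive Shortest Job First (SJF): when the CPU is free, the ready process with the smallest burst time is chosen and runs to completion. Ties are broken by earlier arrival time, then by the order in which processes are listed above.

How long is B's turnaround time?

Gantt: | A 0-1 | B 1-11 | C 11-15 | D 15-21 | E 21-30 |
Completion: A=1  B=11  C=15  D=21  E=30
Turnaround (C−A): A=1  B=10  C=9  D=14  E=23
Turnaround(B) = completion − arrival = 11 − 1 = 10

10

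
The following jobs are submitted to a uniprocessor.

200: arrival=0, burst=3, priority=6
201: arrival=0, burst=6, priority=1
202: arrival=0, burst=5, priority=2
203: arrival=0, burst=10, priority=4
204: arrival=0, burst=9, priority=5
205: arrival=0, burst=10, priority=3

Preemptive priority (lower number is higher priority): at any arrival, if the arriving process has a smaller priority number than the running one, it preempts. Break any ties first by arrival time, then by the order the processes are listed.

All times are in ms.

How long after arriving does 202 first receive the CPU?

Timeline: | 201 0-6 | 202 6-11 | 205 11-21 | 203 21-31 | 204 31-40 | 200 40-43 |
Completion: 200=43  201=6  202=11  203=31  204=40  205=21
Turnaround (C−A): 200=43  201=6  202=11  203=31  204=40  205=21
Response(202) = first start − arrival = 6 − 0 = 6

6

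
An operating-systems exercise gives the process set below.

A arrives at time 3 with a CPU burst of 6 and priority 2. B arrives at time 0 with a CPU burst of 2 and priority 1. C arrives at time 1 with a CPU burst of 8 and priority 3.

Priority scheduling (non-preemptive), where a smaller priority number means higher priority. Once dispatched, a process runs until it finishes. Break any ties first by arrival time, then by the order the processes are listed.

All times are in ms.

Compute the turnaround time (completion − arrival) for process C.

Timeline: | B 0-2 | C 2-10 | A 10-16 |
Completion: A=16  B=2  C=10
Turnaround(C) = completion − arrival = 10 − 1 = 9

9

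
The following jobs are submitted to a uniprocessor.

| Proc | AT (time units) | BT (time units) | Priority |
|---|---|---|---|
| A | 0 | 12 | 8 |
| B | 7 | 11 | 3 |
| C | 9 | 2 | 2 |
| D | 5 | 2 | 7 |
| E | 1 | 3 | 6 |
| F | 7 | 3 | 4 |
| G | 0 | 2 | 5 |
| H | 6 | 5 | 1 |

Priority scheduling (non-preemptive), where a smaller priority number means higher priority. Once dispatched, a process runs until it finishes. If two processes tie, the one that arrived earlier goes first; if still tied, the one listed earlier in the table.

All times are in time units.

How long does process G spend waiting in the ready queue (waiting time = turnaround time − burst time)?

Timeline: | G 0-2 | E 2-5 | D 5-7 | H 7-12 | C 12-14 | B 14-25 | F 25-28 | A 28-40 |
Completion: A=40  B=25  C=14  D=7  E=5  F=28  G=2  H=12
Waiting(G) = turnaround − burst = 2 − 2 = 0

0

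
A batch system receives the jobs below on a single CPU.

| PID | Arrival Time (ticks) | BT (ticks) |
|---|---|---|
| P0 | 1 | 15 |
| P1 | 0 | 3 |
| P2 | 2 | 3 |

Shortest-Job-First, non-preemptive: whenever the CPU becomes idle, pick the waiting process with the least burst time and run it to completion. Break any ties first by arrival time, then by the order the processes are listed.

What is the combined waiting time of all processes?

6

Schedule: | P1 0-3 | P2 3-6 | P0 6-21 |
Completion: P0=21  P1=3  P2=6
Turnaround (C−A): P0=20  P1=3  P2=4
Waiting = turnaround − burst: P0=5, P1=0, P2=1
Total waiting = 5 + 0 + 1 = 6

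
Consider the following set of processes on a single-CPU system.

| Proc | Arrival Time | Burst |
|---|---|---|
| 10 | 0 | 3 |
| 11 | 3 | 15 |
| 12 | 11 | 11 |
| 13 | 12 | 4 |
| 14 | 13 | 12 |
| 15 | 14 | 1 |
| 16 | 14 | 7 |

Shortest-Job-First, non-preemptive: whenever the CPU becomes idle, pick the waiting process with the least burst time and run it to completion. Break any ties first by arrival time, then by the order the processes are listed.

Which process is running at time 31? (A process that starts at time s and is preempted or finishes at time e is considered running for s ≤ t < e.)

12

Gantt: | 10 0-3 | 11 3-18 | 15 18-19 | 13 19-23 | 16 23-30 | 12 30-41 | 14 41-53 |
Completion: 10=3  11=18  12=41  13=23  14=53  15=19  16=30
Turnaround (C−A): 10=3  11=15  12=30  13=11  14=40  15=5  16=16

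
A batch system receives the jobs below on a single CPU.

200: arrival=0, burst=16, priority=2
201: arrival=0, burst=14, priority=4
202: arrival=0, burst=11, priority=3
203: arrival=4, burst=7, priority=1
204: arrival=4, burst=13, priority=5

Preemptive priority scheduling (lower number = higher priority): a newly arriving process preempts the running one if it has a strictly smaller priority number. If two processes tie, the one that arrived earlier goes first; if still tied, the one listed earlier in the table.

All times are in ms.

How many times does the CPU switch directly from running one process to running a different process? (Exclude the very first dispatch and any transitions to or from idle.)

Schedule: | 200 0-4 | 203 4-11 | 200 11-23 | 202 23-34 | 201 34-48 | 204 48-61 |
Completion: 200=23  201=48  202=34  203=11  204=61
Turnaround (C−A): 200=23  201=48  202=34  203=7  204=57

5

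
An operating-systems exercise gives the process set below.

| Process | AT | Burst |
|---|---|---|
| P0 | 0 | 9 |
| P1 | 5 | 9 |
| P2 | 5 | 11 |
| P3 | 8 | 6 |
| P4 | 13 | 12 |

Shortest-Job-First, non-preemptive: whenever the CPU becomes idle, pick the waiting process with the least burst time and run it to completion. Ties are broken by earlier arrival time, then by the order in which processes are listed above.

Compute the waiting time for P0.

Schedule: | P0 0-9 | P3 9-15 | P1 15-24 | P2 24-35 | P4 35-47 |
Completion: P0=9  P1=24  P2=35  P3=15  P4=47
Waiting(P0) = turnaround − burst = 9 − 9 = 0

0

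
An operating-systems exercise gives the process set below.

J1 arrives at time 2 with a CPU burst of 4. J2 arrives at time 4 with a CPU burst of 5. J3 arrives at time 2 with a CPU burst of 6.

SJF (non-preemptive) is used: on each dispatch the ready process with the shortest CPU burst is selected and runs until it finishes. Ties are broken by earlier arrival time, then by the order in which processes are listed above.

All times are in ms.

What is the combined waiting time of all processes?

11

Schedule: | idle 0-2 | J1 2-6 | J2 6-11 | J3 11-17 |
Completion: J1=6  J2=11  J3=17
Waiting = turnaround − burst: J1=0, J2=2, J3=9
Total waiting = 0 + 2 + 9 = 11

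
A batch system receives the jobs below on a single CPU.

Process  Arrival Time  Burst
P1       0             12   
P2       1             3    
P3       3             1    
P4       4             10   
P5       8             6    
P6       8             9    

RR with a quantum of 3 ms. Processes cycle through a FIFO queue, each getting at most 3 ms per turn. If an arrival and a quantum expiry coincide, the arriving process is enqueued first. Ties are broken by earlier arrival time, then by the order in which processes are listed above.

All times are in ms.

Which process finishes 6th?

P4

Timeline: | P1 0-3 | P2 3-6 | P3 6-7 | P1 7-10 | P4 10-13 | P5 13-16 | P6 16-19 | P1 19-22 | P4 22-25 | P5 25-28 | P6 28-31 | P1 31-34 | P4 34-37 | P6 37-40 | P4 40-41 |
Completion: P1=34  P2=6  P3=7  P4=41  P5=28  P6=40
Finish order: P2 → P3 → P5 → P1 → P6 → P4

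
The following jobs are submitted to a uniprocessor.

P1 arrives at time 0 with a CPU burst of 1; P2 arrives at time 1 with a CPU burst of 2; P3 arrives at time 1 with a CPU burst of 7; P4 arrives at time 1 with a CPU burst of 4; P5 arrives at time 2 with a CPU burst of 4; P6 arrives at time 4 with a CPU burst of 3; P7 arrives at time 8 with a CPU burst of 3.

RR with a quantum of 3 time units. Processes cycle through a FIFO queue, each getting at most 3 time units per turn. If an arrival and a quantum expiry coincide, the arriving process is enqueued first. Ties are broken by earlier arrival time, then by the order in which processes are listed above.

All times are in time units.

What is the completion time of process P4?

22

Gantt: | P1 0-1 | P2 1-3 | P3 3-6 | P4 6-9 | P5 9-12 | P6 12-15 | P3 15-18 | P7 18-21 | P4 21-22 | P5 22-23 | P3 23-24 |
Completion: P1=1  P2=3  P3=24  P4=22  P5=23  P6=15  P7=21
Turnaround (C−A): P1=1  P2=2  P3=23  P4=21  P5=21  P6=11  P7=13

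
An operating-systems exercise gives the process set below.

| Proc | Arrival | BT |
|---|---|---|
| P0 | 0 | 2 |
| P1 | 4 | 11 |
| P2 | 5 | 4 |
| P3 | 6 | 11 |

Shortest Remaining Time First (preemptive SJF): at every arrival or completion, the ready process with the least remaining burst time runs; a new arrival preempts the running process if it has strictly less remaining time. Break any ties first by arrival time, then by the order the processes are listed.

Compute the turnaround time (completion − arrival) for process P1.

15

Schedule: | P0 0-2 | idle 2-4 | P1 4-5 | P2 5-9 | P1 9-19 | P3 19-30 |
Completion: P0=2  P1=19  P2=9  P3=30
Turnaround(P1) = completion − arrival = 19 − 4 = 15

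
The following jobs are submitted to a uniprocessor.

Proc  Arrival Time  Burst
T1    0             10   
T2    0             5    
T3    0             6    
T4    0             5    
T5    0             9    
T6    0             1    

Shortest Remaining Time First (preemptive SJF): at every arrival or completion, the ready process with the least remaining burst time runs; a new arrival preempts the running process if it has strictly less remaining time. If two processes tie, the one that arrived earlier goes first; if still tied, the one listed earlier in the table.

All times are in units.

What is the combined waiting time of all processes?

Timeline: | T6 0-1 | T2 1-6 | T4 6-11 | T3 11-17 | T5 17-26 | T1 26-36 |
Completion: T1=36  T2=6  T3=17  T4=11  T5=26  T6=1
Waiting = turnaround − burst: T1=26, T2=1, T3=11, T4=6, T5=17, T6=0
Total waiting = 26 + 1 + 11 + 6 + 17 + 0 = 61

61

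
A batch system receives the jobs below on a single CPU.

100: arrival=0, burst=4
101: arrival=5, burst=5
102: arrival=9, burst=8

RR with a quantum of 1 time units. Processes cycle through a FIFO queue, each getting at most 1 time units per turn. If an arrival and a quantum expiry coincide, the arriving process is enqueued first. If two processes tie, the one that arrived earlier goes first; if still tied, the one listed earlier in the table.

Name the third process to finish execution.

Schedule: | 100 0-4 | idle 4-5 | 101 5-9 | 102 9-10 | 101 10-11 | 102 11-18 |
Completion: 100=4  101=11  102=18
Turnaround (C−A): 100=4  101=6  102=9
Finish order: 100 → 101 → 102

102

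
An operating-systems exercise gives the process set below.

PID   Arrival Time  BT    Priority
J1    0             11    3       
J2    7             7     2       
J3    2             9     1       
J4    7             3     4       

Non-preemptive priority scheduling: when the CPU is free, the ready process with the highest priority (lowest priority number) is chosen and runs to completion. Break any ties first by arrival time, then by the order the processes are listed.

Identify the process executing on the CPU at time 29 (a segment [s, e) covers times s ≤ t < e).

J4

Schedule: | J1 0-11 | J3 11-20 | J2 20-27 | J4 27-30 |
Completion: J1=11  J2=27  J3=20  J4=30
Turnaround (C−A): J1=11  J2=20  J3=18  J4=23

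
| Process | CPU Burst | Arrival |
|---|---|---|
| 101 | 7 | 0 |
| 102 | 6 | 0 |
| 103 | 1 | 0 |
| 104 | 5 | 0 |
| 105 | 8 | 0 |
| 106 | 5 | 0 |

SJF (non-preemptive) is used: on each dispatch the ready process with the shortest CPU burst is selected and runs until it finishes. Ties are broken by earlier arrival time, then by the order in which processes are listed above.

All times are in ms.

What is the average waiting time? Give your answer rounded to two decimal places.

9.83

Timeline: | 103 0-1 | 104 1-6 | 106 6-11 | 102 11-17 | 101 17-24 | 105 24-32 |
Completion: 101=24  102=17  103=1  104=6  105=32  106=11
Turnaround (C−A): 101=24  102=17  103=1  104=6  105=32  106=11
Waiting times: 101=17, 102=11, 103=0, 104=1, 105=24, 106=6
Average waiting = (17+11+0+1+24+6) / 6 = 59/6 = 9.83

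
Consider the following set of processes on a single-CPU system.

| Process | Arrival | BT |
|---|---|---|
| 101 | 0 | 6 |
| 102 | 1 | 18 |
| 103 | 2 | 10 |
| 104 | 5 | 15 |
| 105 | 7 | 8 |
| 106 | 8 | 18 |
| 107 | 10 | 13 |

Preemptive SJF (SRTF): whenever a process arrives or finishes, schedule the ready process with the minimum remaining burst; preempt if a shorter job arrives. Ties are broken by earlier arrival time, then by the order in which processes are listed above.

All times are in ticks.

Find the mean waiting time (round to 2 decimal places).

Gantt: | 101 0-6 | 103 6-7 | 105 7-15 | 103 15-24 | 107 24-37 | 104 37-52 | 102 52-70 | 106 70-88 |
Completion: 101=6  102=70  103=24  104=52  105=15  106=88  107=37
Waiting times: 101=0, 102=51, 103=12, 104=32, 105=0, 106=62, 107=14
Average waiting = (0+51+12+32+0+62+14) / 7 = 171/7 = 24.43

24.43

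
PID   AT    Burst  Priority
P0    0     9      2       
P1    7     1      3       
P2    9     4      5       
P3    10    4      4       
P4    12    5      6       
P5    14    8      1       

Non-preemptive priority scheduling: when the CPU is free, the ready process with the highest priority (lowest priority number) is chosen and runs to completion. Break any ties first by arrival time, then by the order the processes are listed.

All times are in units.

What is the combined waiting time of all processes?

Gantt: | P0 0-9 | P1 9-10 | P3 10-14 | P5 14-22 | P2 22-26 | P4 26-31 |
Completion: P0=9  P1=10  P2=26  P3=14  P4=31  P5=22
Turnaround (C−A): P0=9  P1=3  P2=17  P3=4  P4=19  P5=8
Waiting = turnaround − burst: P0=0, P1=2, P2=13, P3=0, P4=14, P5=0
Total waiting = 0 + 2 + 13 + 0 + 14 + 0 = 29

29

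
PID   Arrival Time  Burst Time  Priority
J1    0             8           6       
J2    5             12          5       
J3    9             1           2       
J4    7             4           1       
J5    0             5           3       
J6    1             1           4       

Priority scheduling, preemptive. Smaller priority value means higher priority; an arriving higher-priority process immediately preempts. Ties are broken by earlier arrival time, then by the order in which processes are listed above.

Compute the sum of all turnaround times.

Schedule: | J5 0-5 | J6 5-6 | J2 6-7 | J4 7-11 | J3 11-12 | J2 12-23 | J1 23-31 |
Completion: J1=31  J2=23  J3=12  J4=11  J5=5  J6=6
Turnaround (C−A): J1=31  J2=18  J3=3  J4=4  J5=5  J6=5
Turnaround = completion − arrival: J1=31, J2=18, J3=3, J4=4, J5=5, J6=5
Total turnaround = 31 + 18 + 3 + 4 + 5 + 5 = 66

66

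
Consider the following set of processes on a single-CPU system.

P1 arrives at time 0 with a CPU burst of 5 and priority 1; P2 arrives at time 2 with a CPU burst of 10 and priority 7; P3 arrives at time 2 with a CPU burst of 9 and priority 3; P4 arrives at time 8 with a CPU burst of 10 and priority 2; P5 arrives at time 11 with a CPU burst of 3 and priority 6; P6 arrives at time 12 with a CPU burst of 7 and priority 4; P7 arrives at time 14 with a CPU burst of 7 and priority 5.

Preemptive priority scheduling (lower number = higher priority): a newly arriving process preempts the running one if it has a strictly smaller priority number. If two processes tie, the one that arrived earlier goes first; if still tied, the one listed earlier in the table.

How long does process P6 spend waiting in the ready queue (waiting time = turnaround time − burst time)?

Timeline: | P1 0-5 | P3 5-8 | P4 8-18 | P3 18-24 | P6 24-31 | P7 31-38 | P5 38-41 | P2 41-51 |
Completion: P1=5  P2=51  P3=24  P4=18  P5=41  P6=31  P7=38
Turnaround (C−A): P1=5  P2=49  P3=22  P4=10  P5=30  P6=19  P7=24
Waiting(P6) = turnaround − burst = 19 − 7 = 12

12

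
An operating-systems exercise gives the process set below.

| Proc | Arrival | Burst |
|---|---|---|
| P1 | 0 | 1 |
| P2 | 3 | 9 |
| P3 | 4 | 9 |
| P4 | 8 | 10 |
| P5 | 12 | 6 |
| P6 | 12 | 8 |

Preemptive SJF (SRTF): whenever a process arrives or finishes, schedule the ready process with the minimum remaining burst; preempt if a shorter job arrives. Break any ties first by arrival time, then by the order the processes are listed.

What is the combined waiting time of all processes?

Schedule: | P1 0-1 | idle 1-3 | P2 3-12 | P5 12-18 | P6 18-26 | P3 26-35 | P4 35-45 |
Completion: P1=1  P2=12  P3=35  P4=45  P5=18  P6=26
Turnaround (C−A): P1=1  P2=9  P3=31  P4=37  P5=6  P6=14
Waiting = turnaround − burst: P1=0, P2=0, P3=22, P4=27, P5=0, P6=6
Total waiting = 0 + 0 + 22 + 27 + 0 + 6 = 55

55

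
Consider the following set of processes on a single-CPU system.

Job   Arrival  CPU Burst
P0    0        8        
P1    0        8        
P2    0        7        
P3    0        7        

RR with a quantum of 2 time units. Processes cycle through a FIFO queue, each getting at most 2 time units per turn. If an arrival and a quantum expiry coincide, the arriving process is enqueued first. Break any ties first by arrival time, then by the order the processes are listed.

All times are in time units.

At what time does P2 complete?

29

Gantt: | P0 0-2 | P1 2-4 | P2 4-6 | P3 6-8 | P0 8-10 | P1 10-12 | P2 12-14 | P3 14-16 | P0 16-18 | P1 18-20 | P2 20-22 | P3 22-24 | P0 24-26 | P1 26-28 | P2 28-29 | P3 29-30 |
Completion: P0=26  P1=28  P2=29  P3=30
Turnaround (C−A): P0=26  P1=28  P2=29  P3=30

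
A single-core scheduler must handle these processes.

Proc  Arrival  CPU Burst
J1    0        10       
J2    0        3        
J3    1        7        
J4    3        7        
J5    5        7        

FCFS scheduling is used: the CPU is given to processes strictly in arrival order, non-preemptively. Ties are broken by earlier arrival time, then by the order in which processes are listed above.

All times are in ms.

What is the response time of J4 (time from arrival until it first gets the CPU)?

Schedule: | J1 0-10 | J2 10-13 | J3 13-20 | J4 20-27 | J5 27-34 |
Completion: J1=10  J2=13  J3=20  J4=27  J5=34
Turnaround (C−A): J1=10  J2=13  J3=19  J4=24  J5=29
Response(J4) = first start − arrival = 20 − 3 = 17

17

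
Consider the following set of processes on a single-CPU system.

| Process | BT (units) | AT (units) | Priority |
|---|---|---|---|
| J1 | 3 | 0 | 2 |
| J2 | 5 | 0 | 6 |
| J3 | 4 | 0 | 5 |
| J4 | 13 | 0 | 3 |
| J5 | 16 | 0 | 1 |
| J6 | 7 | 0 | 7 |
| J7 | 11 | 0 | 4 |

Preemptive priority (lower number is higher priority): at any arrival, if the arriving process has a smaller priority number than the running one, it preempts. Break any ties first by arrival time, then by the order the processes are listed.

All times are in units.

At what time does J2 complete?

Timeline: | J5 0-16 | J1 16-19 | J4 19-32 | J7 32-43 | J3 43-47 | J2 47-52 | J6 52-59 |
Completion: J1=19  J2=52  J3=47  J4=32  J5=16  J6=59  J7=43
Turnaround (C−A): J1=19  J2=52  J3=47  J4=32  J5=16  J6=59  J7=43

52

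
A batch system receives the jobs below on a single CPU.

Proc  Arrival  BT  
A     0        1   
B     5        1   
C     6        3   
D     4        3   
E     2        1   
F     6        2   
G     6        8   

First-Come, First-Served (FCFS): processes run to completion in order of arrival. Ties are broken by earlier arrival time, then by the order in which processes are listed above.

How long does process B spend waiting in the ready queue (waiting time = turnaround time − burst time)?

2

Timeline: | A 0-1 | idle 1-2 | E 2-3 | idle 3-4 | D 4-7 | B 7-8 | C 8-11 | F 11-13 | G 13-21 |
Completion: A=1  B=8  C=11  D=7  E=3  F=13  G=21
Turnaround (C−A): A=1  B=3  C=5  D=3  E=1  F=7  G=15
Waiting(B) = turnaround − burst = 3 − 1 = 2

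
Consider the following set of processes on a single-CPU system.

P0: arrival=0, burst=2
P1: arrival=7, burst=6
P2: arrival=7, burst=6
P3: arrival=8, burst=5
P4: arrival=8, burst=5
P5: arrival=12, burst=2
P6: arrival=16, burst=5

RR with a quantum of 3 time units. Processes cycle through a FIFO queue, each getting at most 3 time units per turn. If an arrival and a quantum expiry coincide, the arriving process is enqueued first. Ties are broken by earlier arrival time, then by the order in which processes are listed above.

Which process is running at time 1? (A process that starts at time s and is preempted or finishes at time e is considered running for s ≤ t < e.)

Gantt: | P0 0-2 | idle 2-7 | P1 7-10 | P2 10-13 | P3 13-16 | P4 16-19 | P1 19-22 | P5 22-24 | P2 24-27 | P6 27-30 | P3 30-32 | P4 32-34 | P6 34-36 |
Completion: P0=2  P1=22  P2=27  P3=32  P4=34  P5=24  P6=36

P0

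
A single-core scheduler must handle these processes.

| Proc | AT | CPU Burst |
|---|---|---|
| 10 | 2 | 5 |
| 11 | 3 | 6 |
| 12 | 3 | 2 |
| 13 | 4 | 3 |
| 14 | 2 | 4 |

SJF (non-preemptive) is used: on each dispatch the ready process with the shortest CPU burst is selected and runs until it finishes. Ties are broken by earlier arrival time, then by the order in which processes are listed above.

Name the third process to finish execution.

Timeline: | idle 0-2 | 14 2-6 | 12 6-8 | 13 8-11 | 10 11-16 | 11 16-22 |
Completion: 10=16  11=22  12=8  13=11  14=6
Finish order: 14 → 12 → 13 → 10 → 11

13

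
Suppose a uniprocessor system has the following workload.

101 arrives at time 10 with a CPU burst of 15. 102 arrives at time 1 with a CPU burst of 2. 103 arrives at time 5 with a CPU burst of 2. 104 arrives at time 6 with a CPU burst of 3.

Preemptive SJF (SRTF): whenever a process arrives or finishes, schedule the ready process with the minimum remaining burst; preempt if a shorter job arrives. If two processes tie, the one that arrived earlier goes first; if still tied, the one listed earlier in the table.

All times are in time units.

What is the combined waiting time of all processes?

1

Gantt: | idle 0-1 | 102 1-3 | idle 3-5 | 103 5-7 | 104 7-10 | 101 10-25 |
Completion: 101=25  102=3  103=7  104=10
Waiting = turnaround − burst: 101=0, 102=0, 103=0, 104=1
Total waiting = 0 + 0 + 0 + 1 = 1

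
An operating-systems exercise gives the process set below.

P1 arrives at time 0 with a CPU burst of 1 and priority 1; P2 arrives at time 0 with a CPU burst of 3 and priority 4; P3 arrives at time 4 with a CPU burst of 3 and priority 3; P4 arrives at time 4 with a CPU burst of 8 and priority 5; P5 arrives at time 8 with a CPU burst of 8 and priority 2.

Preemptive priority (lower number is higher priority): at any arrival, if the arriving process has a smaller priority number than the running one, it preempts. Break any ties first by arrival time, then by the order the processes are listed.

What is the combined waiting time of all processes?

Timeline: | P1 0-1 | P2 1-4 | P3 4-7 | P4 7-8 | P5 8-16 | P4 16-23 |
Completion: P1=1  P2=4  P3=7  P4=23  P5=16
Waiting = turnaround − burst: P1=0, P2=1, P3=0, P4=11, P5=0
Total waiting = 0 + 1 + 0 + 11 + 0 = 12

12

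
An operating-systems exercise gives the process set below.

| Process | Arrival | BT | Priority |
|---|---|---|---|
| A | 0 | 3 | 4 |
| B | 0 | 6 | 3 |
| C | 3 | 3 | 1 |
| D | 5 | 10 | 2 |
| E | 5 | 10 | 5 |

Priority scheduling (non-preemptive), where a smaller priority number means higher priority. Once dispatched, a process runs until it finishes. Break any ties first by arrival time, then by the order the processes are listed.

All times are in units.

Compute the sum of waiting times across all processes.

Timeline: | B 0-6 | C 6-9 | D 9-19 | A 19-22 | E 22-32 |
Completion: A=22  B=6  C=9  D=19  E=32
Turnaround (C−A): A=22  B=6  C=6  D=14  E=27
Waiting = turnaround − burst: A=19, B=0, C=3, D=4, E=17
Total waiting = 19 + 0 + 3 + 4 + 17 = 43

43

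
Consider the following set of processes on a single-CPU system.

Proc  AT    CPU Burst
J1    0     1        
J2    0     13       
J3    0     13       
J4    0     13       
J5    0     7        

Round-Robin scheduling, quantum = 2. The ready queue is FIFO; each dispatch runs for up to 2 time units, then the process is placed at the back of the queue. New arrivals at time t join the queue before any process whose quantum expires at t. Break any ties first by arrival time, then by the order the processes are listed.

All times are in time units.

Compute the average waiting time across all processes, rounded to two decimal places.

24.80

Gantt: | J1 0-1 | J2 1-3 | J3 3-5 | J4 5-7 | J5 7-9 | J2 9-11 | J3 11-13 | J4 13-15 | J5 15-17 | J2 17-19 | J3 19-21 | J4 21-23 | J5 23-25 | J2 25-27 | J3 27-29 | J4 29-31 | J5 31-32 | J2 32-34 | J3 34-36 | J4 36-38 | J2 38-40 | J3 40-42 | J4 42-44 | J2 44-45 | J3 45-46 | J4 46-47 |
Completion: J1=1  J2=45  J3=46  J4=47  J5=32
Turnaround (C−A): J1=1  J2=45  J3=46  J4=47  J5=32
Waiting times: J1=0, J2=32, J3=33, J4=34, J5=25
Average waiting = (0+32+33+34+25) / 5 = 124/5 = 24.80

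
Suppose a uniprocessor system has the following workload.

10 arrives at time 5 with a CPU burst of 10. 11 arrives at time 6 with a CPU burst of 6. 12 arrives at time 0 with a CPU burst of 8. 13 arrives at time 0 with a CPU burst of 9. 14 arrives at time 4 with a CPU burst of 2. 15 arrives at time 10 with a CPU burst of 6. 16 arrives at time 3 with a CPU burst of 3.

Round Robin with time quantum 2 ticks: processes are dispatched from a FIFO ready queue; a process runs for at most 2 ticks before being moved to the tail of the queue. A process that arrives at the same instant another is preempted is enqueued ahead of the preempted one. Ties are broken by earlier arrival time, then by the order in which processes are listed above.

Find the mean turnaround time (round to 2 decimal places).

27.14

Gantt: | 12 0-2 | 13 2-4 | 12 4-6 | 16 6-8 | 14 8-10 | 13 10-12 | 10 12-14 | 11 14-16 | 12 16-18 | 16 18-19 | 15 19-21 | 13 21-23 | 10 23-25 | 11 25-27 | 12 27-29 | 15 29-31 | 13 31-33 | 10 33-35 | 11 35-37 | 15 37-39 | 13 39-40 | 10 40-44 |
Completion: 10=44  11=37  12=29  13=40  14=10  15=39  16=19
Turnaround (C−A): 10=39  11=31  12=29  13=40  14=6  15=29  16=16
Turnaround times: 10=39, 11=31, 12=29, 13=40, 14=6, 15=29, 16=16
Average turnaround = (39+31+29+40+6+29+16) / 7 = 190/7 = 27.14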